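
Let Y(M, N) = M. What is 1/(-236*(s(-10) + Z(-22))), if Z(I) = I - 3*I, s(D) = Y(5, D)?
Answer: -1/11564 ≈ -8.6475e-5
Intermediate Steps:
s(D) = 5
Z(I) = -2*I
1/(-236*(s(-10) + Z(-22))) = 1/(-236*(5 - 2*(-22))) = 1/(-236*(5 + 44)) = 1/(-236*49) = 1/(-11564) = -1/11564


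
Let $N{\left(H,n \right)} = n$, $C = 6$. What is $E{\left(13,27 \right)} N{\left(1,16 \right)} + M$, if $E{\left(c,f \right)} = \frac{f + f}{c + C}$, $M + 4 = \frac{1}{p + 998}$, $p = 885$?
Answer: $\frac{1483823}{35777} \approx 41.474$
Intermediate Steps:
$M = - \frac{7531}{1883}$ ($M = -4 + \frac{1}{885 + 998} = -4 + \frac{1}{1883} = - \frac{7531}{1883} \approx -3.9995$)
$E{\left(c,f \right)} = \frac{2 f}{6 + c}$ ($E{\left(c,f \right)} = \frac{f + f}{c + 6} = \frac{2 f}{6 + c}$)
$E{\left(13,27 \right)} N{\left(1,16 \right)} + M = 2 \cdot 27 \frac{1}{6 + 13} \cdot 16 - \frac{7531}{1883} = 2 \cdot 27 \cdot \frac{1}{19} \cdot 16 - \frac{7531}{1883} = \frac{54}{19} \cdot 16 - \frac{7531}{1883} = \frac{864}{19} - \frac{7531}{1883} = \frac{1483823}{35777}$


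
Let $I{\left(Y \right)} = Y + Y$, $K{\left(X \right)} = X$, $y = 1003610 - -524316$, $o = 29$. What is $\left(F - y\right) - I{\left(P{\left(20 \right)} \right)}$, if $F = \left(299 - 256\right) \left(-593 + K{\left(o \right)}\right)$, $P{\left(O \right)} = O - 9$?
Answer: $-1552200$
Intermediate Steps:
$P{\left(O \right)} = -9 + O$ ($P{\left(O \right)} = O - 9 = -9 + O$)
$y = 1527926$ ($y = 1003610 + 524316 = 1527926$)
$I{\left(Y \right)} = 2 Y$
$F = -24252$ ($F = \left(299 - 256\right) \left(-593 + 29\right) = 43 \left(-564\right) = -24252$)
$\left(F - y\right) - I{\left(P{\left(20 \right)} \right)} = \left(-24252 - 1527926\right) - 2 \left(-9 + 20\right) = \left(-24252 - 1527926\right) - 2 \cdot 11 = -1552178 - 22 = -1552200$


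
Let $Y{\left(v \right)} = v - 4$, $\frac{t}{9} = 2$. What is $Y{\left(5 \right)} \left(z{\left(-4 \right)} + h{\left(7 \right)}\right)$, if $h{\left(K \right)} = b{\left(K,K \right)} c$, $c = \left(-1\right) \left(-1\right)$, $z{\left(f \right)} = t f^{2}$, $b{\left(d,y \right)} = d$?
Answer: $295$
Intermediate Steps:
$t = 18$ ($t = 9 \cdot 2 = 18$)
$Y{\left(v \right)} = -4 + v$
$z{\left(f \right)} = 18 f^{2}$
$c = 1$
$h{\left(K \right)} = K$ ($h{\left(K \right)} = K 1 = K$)
$Y{\left(5 \right)} \left(z{\left(-4 \right)} + h{\left(7 \right)}\right) = \left(-4 + 5\right) \left(18 \left(-4\right)^{2} + 7\right) = 1 \left(18 \cdot 16 + 7\right) = 1 \left(288 + 7\right) = 1 \cdot 295 = 295$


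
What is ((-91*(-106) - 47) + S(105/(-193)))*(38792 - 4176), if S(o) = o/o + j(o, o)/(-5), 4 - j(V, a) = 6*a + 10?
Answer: 320700901248/965 ≈ 3.3233e+8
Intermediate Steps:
j(V, a) = -6 - 6*a (j(V, a) = 4 - (6*a + 10) = 4 - (10 + 6*a) = 4 + (-10 - 6*a) = -6 - 6*a)
S(o) = 11/5 + 6*o/5 (S(o) = o/o + (-6 - 6*o)/(-5) = 1 + (-6 - 6*o)*(-⅕) = 1 + (6/5 + 6*o/5) = 11/5 + 6*o/5)
((-91*(-106) - 47) + S(105/(-193)))*(38792 - 4176) = ((-91*(-106) - 47) + (11/5 + 6*(105/(-193))/5))*(38792 - 4176) = ((9646 - 47) + (11/5 + 6*(105*(-1/193))/5))*34616 = (9599 + (11/5 + (6/5)*(-105/193)))*34616 = (9599 + (11/5 - 126/193))*34616 = (9599 + 1493/965)*34616 = (9264528/965)*34616 = 320700901248/965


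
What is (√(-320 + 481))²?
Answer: 161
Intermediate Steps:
(√(-320 + 481))² = (√161)² = 161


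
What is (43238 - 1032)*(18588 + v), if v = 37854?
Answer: 2382191052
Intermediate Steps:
(43238 - 1032)*(18588 + v) = (43238 - 1032)*(18588 + 37854) = 42206*56442 = 2382191052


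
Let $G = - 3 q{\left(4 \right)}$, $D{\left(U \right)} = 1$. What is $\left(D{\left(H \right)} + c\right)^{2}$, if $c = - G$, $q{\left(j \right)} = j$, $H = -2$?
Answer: $169$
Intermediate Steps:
$G = -12$ ($G = \left(-3\right) 4 = -12$)
$c = 12$ ($c = \left(-1\right) \left(-12\right) = 12$)
$\left(D{\left(H \right)} + c\right)^{2} = \left(1 + 12\right)^{2} = 13^{2} = 169$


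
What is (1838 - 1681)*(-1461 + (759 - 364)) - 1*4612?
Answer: -171974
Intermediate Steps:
(1838 - 1681)*(-1461 + (759 - 364)) - 1*4612 = 157*(-1461 + 395) - 4612 = 157*(-1066) - 4612 = -167362 - 4612 = -171974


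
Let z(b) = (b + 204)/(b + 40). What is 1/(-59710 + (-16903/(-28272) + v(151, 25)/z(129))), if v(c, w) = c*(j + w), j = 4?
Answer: -3138192/180405327463 ≈ -1.7395e-5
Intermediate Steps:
z(b) = (204 + b)/(40 + b)
v(c, w) = c*(4 + w)
1/(-59710 + (-16903/(-28272) + v(151, 25)/z(129))) = 1/(-59710 + (-16903/(-28272) + (151*(4 + 25))/(((204 + 129)/(40 + 129))))) = 1/(-59710 + (-16903*(-1/28272) + (151*29)/((333/169)))) = 1/(-59710 + (16903/28272 + 4379/(((1/169)*333)))) = 1/(-59710 + (16903/28272 + 4379/(333/169))) = 1/(-59710 + (16903/28272 + 4379*(169/333))) = 1/(-59710 + (16903/28272 + 740051/333)) = 1/(-59710 + 6976116857/3138192) = 1/(-180405327463/3138192) = -3138192/180405327463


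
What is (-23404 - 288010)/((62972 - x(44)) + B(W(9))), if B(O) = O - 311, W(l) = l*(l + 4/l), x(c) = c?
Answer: -155707/31351 ≈ -4.9666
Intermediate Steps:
B(O) = -311 + O
(-23404 - 288010)/((62972 - x(44)) + B(W(9))) = (-23404 - 288010)/((62972 - 1*44) + (-311 + (4 + 9**2))) = -311414/((62972 - 44) + (-311 + (4 + 81))) = -311414/(62928 + (-311 + 85)) = -311414/(62928 - 226) = -311414/62702 = -311414*1/62702 = -155707/31351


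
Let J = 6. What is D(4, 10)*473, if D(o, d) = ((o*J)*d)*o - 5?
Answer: 451715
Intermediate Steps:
D(o, d) = -5 + 6*d*o**2 (D(o, d) = ((o*6)*d)*o - 5 = ((6*o)*d)*o - 5 = (6*d*o)*o - 5 = 6*d*o**2 - 5 = -5 + 6*d*o**2)
D(4, 10)*473 = (-5 + 6*10*4**2)*473 = (-5 + 6*10*16)*473 = (-5 + 960)*473 = 955*473 = 451715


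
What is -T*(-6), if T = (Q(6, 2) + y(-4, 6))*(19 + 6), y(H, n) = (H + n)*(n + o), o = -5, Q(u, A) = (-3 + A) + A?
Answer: 450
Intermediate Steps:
Q(u, A) = -3 + 2*A
y(H, n) = (-5 + n)*(H + n) (y(H, n) = (H + n)*(n - 5) = (H + n)*(-5 + n) = (-5 + n)*(H + n))
T = 75 (T = ((-3 + 2*2) + (6**2 - 5*(-4) - 5*6 - 4*6))*(19 + 6) = ((-3 + 4) + (36 + 20 - 30 - 24))*25 = (1 + 2)*25 = 3*25 = 75)
-T*(-6) = -75*(-6) = -1*(-450) = 450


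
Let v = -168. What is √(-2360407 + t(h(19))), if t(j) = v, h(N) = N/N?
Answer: 35*I*√1927 ≈ 1536.4*I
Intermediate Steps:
h(N) = 1
t(j) = -168
√(-2360407 + t(h(19))) = √(-2360407 - 168) = √(-2360575) = 35*I*√1927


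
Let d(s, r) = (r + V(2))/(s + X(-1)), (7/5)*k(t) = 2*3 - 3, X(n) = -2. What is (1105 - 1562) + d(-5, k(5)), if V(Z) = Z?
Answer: -22422/49 ≈ -457.59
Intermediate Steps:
k(t) = 15/7 (k(t) = 5*(2*3 - 3)/7 = 5*(6 - 3)/7 = (5/7)*3 = 15/7)
d(s, r) = (2 + r)/(-2 + s) (d(s, r) = (r + 2)/(s - 2) = (2 + r)/(-2 + s))
(1105 - 1562) + d(-5, k(5)) = (1105 - 1562) + (2 + 15/7)/(-2 - 5) = -457 + (29/7)/(-7) = -457 - 1/7*29/7 = -457 - 29/49 = -22422/49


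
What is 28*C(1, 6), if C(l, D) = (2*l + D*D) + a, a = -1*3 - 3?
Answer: 896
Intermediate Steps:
a = -6 (a = -3 - 3 = -6)
C(l, D) = -6 + D**2 + 2*l (C(l, D) = (2*l + D*D) - 6 = (2*l + D**2) - 6 = (D**2 + 2*l) - 6 = -6 + D**2 + 2*l)
28*C(1, 6) = 28*(-6 + 6**2 + 2*1) = 28*(-6 + 36 + 2) = 28*32 = 896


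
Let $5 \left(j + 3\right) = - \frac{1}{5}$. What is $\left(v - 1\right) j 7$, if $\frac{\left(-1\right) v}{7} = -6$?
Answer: $- \frac{21812}{25} \approx -872.48$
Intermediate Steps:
$j = - \frac{76}{25}$ ($j = -3 + \frac{\left(-1\right) \frac{1}{5}}{5} = -3 + \frac{1}{5} \left(- \frac{1}{5}\right) = -3 - \frac{1}{25} = - \frac{76}{25} \approx -3.04$)
$v = 42$ ($v = \left(-7\right) \left(-6\right) = 42$)
$\left(v - 1\right) j 7 = \left(42 - 1\right) \left(\left(- \frac{76}{25}\right) 7\right) = 41 \left(- \frac{532}{25}\right) = - \frac{21812}{25}$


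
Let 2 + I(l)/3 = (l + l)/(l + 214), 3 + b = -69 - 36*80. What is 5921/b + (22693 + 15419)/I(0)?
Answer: -18757025/2952 ≈ -6354.0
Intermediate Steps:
b = -2952 (b = -3 + (-69 - 36*80) = -3 + (-69 - 2880) = -3 - 2949 = -2952)
I(l) = -6 + 6*l/(214 + l) (I(l) = -6 + 3*((l + l)/(l + 214)) = -6 + 3*((2*l)/(214 + l)) = -6 + 3*(2*l/(214 + l)) = -6 + 6*l/(214 + l))
5921/b + (22693 + 15419)/I(0) = 5921/(-2952) + (22693 + 15419)/((-1284/(214 + 0))) = 5921*(-1/2952) + 38112/((-1284/214)) = -5921/2952 + 38112/((-1284*1/214)) = -5921/2952 + 38112/(-6) = -5921/2952 + 38112*(-⅙) = -5921/2952 - 6352 = -18757025/2952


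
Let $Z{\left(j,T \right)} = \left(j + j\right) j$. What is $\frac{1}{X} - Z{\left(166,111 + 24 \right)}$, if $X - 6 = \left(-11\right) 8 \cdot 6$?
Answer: $- \frac{28768465}{522} \approx -55112.0$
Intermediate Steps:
$Z{\left(j,T \right)} = 2 j^{2}$ ($Z{\left(j,T \right)} = 2 j j = 2 j^{2}$)
$X = -522$ ($X = 6 + \left(-11\right) 8 \cdot 6 = 6 - 528 = -522$)
$\frac{1}{X} - Z{\left(166,111 + 24 \right)} = \frac{1}{-522} - 2 \cdot 166^{2} = - \frac{1}{522} - 2 \cdot 27556 = - \frac{1}{522} - 55112 = - \frac{28768465}{522}$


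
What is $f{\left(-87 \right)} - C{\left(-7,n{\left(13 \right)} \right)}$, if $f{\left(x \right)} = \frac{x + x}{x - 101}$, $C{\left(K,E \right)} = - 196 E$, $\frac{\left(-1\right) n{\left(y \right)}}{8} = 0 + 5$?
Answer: $- \frac{736873}{94} \approx -7839.1$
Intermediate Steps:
$n{\left(y \right)} = -40$ ($n{\left(y \right)} = - 8 \left(0 + 5\right) = \left(-8\right) 5 = -40$)
$f{\left(x \right)} = \frac{2 x}{-101 + x}$
$f{\left(-87 \right)} - C{\left(-7,n{\left(13 \right)} \right)} = 2 \left(-87\right) \frac{1}{-101 - 87} - \left(-196\right) \left(-40\right) = 2 \left(-87\right) \frac{1}{-188} - 7840 = 2 \left(-87\right) \left(- \frac{1}{188}\right) - 7840 = \frac{87}{94} - 7840 = - \frac{736873}{94}$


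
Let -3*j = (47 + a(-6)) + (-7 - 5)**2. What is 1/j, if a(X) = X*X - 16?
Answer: -3/211 ≈ -0.014218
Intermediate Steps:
a(X) = -16 + X**2 (a(X) = X**2 - 16 = -16 + X**2)
j = -211/3 (j = -((47 + (-16 + (-6)**2)) + (-7 - 5)**2)/3 = -((47 + (-16 + 36)) + (-12)**2)/3 = -((47 + 20) + 144)/3 = -(67 + 144)/3 = -1/3*211 = -211/3 ≈ -70.333)
1/j = 1/(-211/3) = -3/211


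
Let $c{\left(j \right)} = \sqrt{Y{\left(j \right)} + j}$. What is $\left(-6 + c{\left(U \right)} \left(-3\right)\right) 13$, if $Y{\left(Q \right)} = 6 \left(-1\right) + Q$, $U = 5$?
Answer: $-156$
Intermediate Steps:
$Y{\left(Q \right)} = -6 + Q$
$c{\left(j \right)} = \sqrt{-6 + 2 j}$ ($c{\left(j \right)} = \sqrt{\left(-6 + j\right) + j} = \sqrt{-6 + 2 j}$)
$\left(-6 + c{\left(U \right)} \left(-3\right)\right) 13 = \left(-6 + \sqrt{-6 + 2 \cdot 5} \left(-3\right)\right) 13 = \left(-6 + \sqrt{-6 + 10} \left(-3\right)\right) 13 = \left(-6 + \sqrt{4} \left(-3\right)\right) 13 = \left(-6 + 2 \left(-3\right)\right) 13 = \left(-6 - 6\right) 13 = \left(-12\right) 13 = -156$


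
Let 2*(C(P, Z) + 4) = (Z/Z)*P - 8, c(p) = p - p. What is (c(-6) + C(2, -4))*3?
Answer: -21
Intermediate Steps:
c(p) = 0
C(P, Z) = -8 + P/2 (C(P, Z) = -4 + ((Z/Z)*P - 8)/2 = -4 + (1*P - 8)/2 = -4 + (P - 8)/2 = -4 + (-8 + P)/2 = -4 + (-4 + P/2) = -8 + P/2)
(c(-6) + C(2, -4))*3 = (0 + (-8 + (1/2)*2))*3 = (0 + (-8 + 1))*3 = (0 - 7)*3 = -7*3 = -21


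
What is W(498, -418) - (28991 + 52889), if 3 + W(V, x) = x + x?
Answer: -82719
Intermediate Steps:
W(V, x) = -3 + 2*x (W(V, x) = -3 + (x + x) = -3 + 2*x)
W(498, -418) - (28991 + 52889) = (-3 + 2*(-418)) - (28991 + 52889) = (-3 - 836) - 1*81880 = -839 - 81880 = -82719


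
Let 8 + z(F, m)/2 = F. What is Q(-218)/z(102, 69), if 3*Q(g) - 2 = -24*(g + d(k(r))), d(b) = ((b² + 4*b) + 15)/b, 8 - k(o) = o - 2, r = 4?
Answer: 2467/282 ≈ 8.7482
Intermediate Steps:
z(F, m) = -16 + 2*F
k(o) = 10 - o (k(o) = 8 - (o - 2) = 8 - (-2 + o) = 8 + (2 - o) = 10 - o)
d(b) = (15 + b² + 4*b)/b
Q(g) = -298/3 - 8*g (Q(g) = ⅔ + (-24*(g + (4 + (10 - 1*4) + 15/(10 - 1*4))))/3 = ⅔ + (-24*(g + (4 + (10 - 4) + 15/(10 - 4))))/3 = ⅔ + (-24*(g + (4 + 6 + 15/6)))/3 = ⅔ + (-24*(g + (4 + 6 + 15*(⅙))))/3 = ⅔ + (-24*(g + (4 + 6 + 5/2)))/3 = ⅔ + (-24*(g + 25/2))/3 = ⅔ + (-24*(25/2 + g))/3 = ⅔ + (-300 - 24*g)/3 = ⅔ + (-100 - 8*g) = -298/3 - 8*g)
Q(-218)/z(102, 69) = (-298/3 - 8*(-218))/(-16 + 2*102) = (-298/3 + 1744)/(-16 + 204) = (4934/3)/188 = (4934/3)*(1/188) = 2467/282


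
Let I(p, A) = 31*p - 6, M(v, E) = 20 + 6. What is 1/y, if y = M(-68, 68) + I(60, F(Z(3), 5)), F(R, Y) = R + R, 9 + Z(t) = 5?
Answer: 1/1880 ≈ 0.00053191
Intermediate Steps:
Z(t) = -4 (Z(t) = -9 + 5 = -4)
F(R, Y) = 2*R
M(v, E) = 26
I(p, A) = -6 + 31*p
y = 1880 (y = 26 + (-6 + 31*60) = 26 + (-6 + 1860) = 26 + 1854 = 1880)
1/y = 1/1880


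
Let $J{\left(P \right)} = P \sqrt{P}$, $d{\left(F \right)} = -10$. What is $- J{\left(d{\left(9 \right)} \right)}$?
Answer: $10 i \sqrt{10} \approx 31.623 i$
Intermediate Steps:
$J{\left(P \right)} = P^{\frac{3}{2}}$
$- J{\left(d{\left(9 \right)} \right)} = - \left(-10\right)^{\frac{3}{2}} = - \left(-10\right) i \sqrt{10} = 10 i \sqrt{10}$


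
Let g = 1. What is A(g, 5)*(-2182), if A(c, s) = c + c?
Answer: -4364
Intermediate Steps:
A(c, s) = 2*c
A(g, 5)*(-2182) = (2*1)*(-2182) = 2*(-2182) = -4364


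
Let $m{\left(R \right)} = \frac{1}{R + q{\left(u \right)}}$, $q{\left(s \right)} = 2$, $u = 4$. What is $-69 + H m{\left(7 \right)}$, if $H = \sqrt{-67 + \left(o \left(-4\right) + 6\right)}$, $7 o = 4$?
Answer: $-69 + \frac{i \sqrt{3101}}{63} \approx -69.0 + 0.88391 i$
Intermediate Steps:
$o = \frac{4}{7}$ ($o = \frac{1}{7} \cdot 4 = \frac{4}{7} \approx 0.57143$)
$H = \frac{i \sqrt{3101}}{7}$ ($H = \sqrt{-67 + \left(\frac{4}{7} \left(-4\right) + 6\right)} = \sqrt{-67 + \left(- \frac{16}{7} + 6\right)} = \sqrt{-67 + \frac{26}{7}} = \sqrt{- \frac{443}{7}} = \frac{i \sqrt{3101}}{7} \approx 7.9552 i$)
$m{\left(R \right)} = \frac{1}{2 + R}$ ($m{\left(R \right)} = \frac{1}{R + 2} = \frac{1}{2 + R}$)
$-69 + H m{\left(7 \right)} = -69 + \frac{\frac{1}{7} i \sqrt{3101}}{2 + 7} = -69 + \frac{\frac{1}{7} i \sqrt{3101}}{9} = -69 + \frac{i \sqrt{3101}}{7} \cdot \frac{1}{9} = -69 + \frac{i \sqrt{3101}}{63}$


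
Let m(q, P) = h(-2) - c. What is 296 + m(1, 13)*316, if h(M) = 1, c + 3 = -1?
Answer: 1876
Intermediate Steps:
c = -4 (c = -3 - 1 = -4)
m(q, P) = 5 (m(q, P) = 1 - 1*(-4) = 1 + 4 = 5)
296 + m(1, 13)*316 = 296 + 5*316 = 296 + 1580 = 1876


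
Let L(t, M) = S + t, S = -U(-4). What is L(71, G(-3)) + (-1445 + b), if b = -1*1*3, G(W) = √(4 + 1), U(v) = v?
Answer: -1373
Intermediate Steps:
S = 4 (S = -1*(-4) = 4)
G(W) = √5
b = -3 (b = -1*3 = -3)
L(t, M) = 4 + t
L(71, G(-3)) + (-1445 + b) = (4 + 71) + (-1445 - 3) = 75 - 1448 = -1373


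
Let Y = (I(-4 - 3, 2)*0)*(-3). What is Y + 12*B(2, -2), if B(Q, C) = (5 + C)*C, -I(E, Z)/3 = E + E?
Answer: -72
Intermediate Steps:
I(E, Z) = -6*E (I(E, Z) = -3*(E + E) = -6*E)
Y = 0 (Y = (-6*(-4 - 3)*0)*(-3) = (-6*(-7)*0)*(-3) = (42*0)*(-3) = 0*(-3) = 0)
B(Q, C) = C*(5 + C)
Y + 12*B(2, -2) = 0 + 12*(-2*(5 - 2)) = 0 + 12*(-2*3) = 0 + 12*(-6) = 0 - 72 = -72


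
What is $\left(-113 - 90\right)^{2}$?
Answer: $41209$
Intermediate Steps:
$\left(-113 - 90\right)^{2} = \left(-203\right)^{2} = 41209$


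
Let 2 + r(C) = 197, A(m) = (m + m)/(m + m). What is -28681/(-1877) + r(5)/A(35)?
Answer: 394696/1877 ≈ 210.28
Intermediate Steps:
A(m) = 1 (A(m) = (2*m)/((2*m)) = (2*m)*(1/(2*m)) = 1)
r(C) = 195 (r(C) = -2 + 197 = 195)
-28681/(-1877) + r(5)/A(35) = -28681/(-1877) + 195/1 = -28681*(-1/1877) + 195*1 = 28681/1877 + 195 = 394696/1877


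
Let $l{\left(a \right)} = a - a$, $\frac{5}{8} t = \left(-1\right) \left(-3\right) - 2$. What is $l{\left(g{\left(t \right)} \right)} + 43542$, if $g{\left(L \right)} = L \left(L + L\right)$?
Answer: $43542$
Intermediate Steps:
$t = \frac{8}{5}$ ($t = \frac{8 \left(\left(-1\right) \left(-3\right) - 2\right)}{5} = \frac{8 \left(3 - 2\right)}{5} = \frac{8}{5} \cdot 1 = \frac{8}{5} \approx 1.6$)
$g{\left(L \right)} = 2 L^{2}$ ($g{\left(L \right)} = L 2 L = 2 L^{2}$)
$l{\left(a \right)} = 0$
$l{\left(g{\left(t \right)} \right)} + 43542 = 0 + 43542 = 43542$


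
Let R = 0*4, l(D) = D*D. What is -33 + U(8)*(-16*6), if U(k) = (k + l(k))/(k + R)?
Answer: -897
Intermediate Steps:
l(D) = D²
R = 0
U(k) = (k + k²)/k (U(k) = (k + k²)/(k + 0) = (k + k²)/k)
-33 + U(8)*(-16*6) = -33 + (1 + 8)*(-16*6) = -33 + 9*(-96) = -33 - 864 = -897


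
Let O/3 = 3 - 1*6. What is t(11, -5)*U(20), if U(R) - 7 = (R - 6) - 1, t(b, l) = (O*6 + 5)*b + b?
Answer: -10560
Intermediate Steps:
O = -9 (O = 3*(3 - 1*6) = 3*(3 - 6) = 3*(-3) = -9)
t(b, l) = -48*b (t(b, l) = (-9*6 + 5)*b + b = (-54 + 5)*b + b = -49*b + b = -48*b)
U(R) = R (U(R) = 7 + ((R - 6) - 1) = 7 + ((-6 + R) - 1) = 7 + (-7 + R) = R)
t(11, -5)*U(20) = -48*11*20 = -528*20 = -10560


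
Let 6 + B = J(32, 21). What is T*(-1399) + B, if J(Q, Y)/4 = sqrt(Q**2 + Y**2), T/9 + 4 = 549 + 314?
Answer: -10815675 + 4*sqrt(1465) ≈ -1.0816e+7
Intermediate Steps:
T = 7731 (T = -36 + 9*(549 + 314) = -36 + 9*863 = -36 + 7767 = 7731)
J(Q, Y) = 4*sqrt(Q**2 + Y**2)
B = -6 + 4*sqrt(1465) (B = -6 + 4*sqrt(32**2 + 21**2) = -6 + 4*sqrt(1024 + 441) = -6 + 4*sqrt(1465) ≈ 147.10)
T*(-1399) + B = 7731*(-1399) + (-6 + 4*sqrt(1465)) = -10815669 + (-6 + 4*sqrt(1465)) = -10815675 + 4*sqrt(1465)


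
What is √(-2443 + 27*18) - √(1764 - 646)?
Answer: -√1118 + I*√1957 ≈ -33.437 + 44.238*I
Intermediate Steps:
√(-2443 + 27*18) - √(1764 - 646) = √(-2443 + 486) - √1118 = √(-1957) - √1118 = I*√1957 - √1118 = -√1118 + I*√1957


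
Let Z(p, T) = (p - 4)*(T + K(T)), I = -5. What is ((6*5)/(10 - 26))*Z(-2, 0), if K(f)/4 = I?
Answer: -225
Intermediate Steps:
K(f) = -20 (K(f) = 4*(-5) = -20)
Z(p, T) = (-20 + T)*(-4 + p) (Z(p, T) = (p - 4)*(T - 20) = (-4 + p)*(-20 + T) = (-20 + T)*(-4 + p))
((6*5)/(10 - 26))*Z(-2, 0) = ((6*5)/(10 - 26))*(80 - 20*(-2) - 4*0 + 0*(-2)) = (30/(-16))*(80 + 40 + 0 + 0) = (30*(-1/16))*120 = -15/8*120 = -225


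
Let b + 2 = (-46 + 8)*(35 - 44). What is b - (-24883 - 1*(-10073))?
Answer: 15150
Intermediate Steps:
b = 340 (b = -2 + (-46 + 8)*(35 - 44) = -2 - 38*(-9) = -2 + 342 = 340)
b - (-24883 - 1*(-10073)) = 340 - (-24883 - 1*(-10073)) = 340 - (-24883 + 10073) = 340 - 1*(-14810) = 340 + 14810 = 15150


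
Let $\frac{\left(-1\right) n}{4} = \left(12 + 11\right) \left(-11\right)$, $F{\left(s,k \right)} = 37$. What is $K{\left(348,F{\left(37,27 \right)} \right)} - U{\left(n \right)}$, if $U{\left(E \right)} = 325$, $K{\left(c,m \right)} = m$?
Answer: $-288$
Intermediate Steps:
$n = 1012$ ($n = - 4 \left(12 + 11\right) \left(-11\right) = - 4 \cdot 23 \left(-11\right) = \left(-4\right) \left(-253\right) = 1012$)
$K{\left(348,F{\left(37,27 \right)} \right)} - U{\left(n \right)} = 37 - 325 = -288$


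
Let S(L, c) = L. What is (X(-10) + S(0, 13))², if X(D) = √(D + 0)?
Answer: -10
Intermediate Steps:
X(D) = √D
(X(-10) + S(0, 13))² = (√(-10) + 0)² = (I*√10 + 0)² = (I*√10)² = -10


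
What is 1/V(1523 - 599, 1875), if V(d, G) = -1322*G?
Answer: -1/2478750 ≈ -4.0343e-7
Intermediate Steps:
1/V(1523 - 599, 1875) = 1/(-1322*1875) = 1/(-2478750) = -1/2478750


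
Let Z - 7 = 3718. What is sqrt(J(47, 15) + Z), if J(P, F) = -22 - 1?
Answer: sqrt(3702) ≈ 60.844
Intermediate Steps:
J(P, F) = -23
Z = 3725 (Z = 7 + 3718 = 3725)
sqrt(J(47, 15) + Z) = sqrt(-23 + 3725) = sqrt(3702)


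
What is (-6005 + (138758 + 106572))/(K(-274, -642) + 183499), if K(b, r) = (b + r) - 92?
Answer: 239325/182491 ≈ 1.3114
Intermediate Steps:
K(b, r) = -92 + b + r
(-6005 + (138758 + 106572))/(K(-274, -642) + 183499) = (-6005 + (138758 + 106572))/((-92 - 274 - 642) + 183499) = (-6005 + 245330)/(-1008 + 183499) = 239325/182491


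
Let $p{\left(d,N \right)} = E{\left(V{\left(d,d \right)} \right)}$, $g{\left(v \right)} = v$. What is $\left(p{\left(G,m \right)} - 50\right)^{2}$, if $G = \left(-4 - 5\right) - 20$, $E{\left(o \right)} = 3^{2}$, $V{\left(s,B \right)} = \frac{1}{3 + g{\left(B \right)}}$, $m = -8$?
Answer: $1681$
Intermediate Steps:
$V{\left(s,B \right)} = \frac{1}{3 + B}$
$E{\left(o \right)} = 9$
$G = -29$ ($G = \left(-4 - 5\right) - 20 = -9 - 20 = -29$)
$p{\left(d,N \right)} = 9$
$\left(p{\left(G,m \right)} - 50\right)^{2} = \left(9 - 50\right)^{2} = \left(-41\right)^{2} = 1681$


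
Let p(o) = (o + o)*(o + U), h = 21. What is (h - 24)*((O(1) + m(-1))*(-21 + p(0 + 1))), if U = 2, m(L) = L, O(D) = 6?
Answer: 225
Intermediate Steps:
p(o) = 2*o*(2 + o) (p(o) = (o + o)*(o + 2) = (2*o)*(2 + o) = 2*o*(2 + o))
(h - 24)*((O(1) + m(-1))*(-21 + p(0 + 1))) = (21 - 24)*((6 - 1)*(-21 + 2*(0 + 1)*(2 + (0 + 1)))) = -15*(-21 + 2*1*(2 + 1)) = -15*(-21 + 2*1*3) = -15*(-21 + 6) = -15*(-15) = -3*(-75) = 225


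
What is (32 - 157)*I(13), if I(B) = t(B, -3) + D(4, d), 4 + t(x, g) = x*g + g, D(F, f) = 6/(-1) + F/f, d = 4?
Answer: 6375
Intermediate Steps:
D(F, f) = -6 + F/f (D(F, f) = 6*(-1) + F/f = -6 + F/f)
t(x, g) = -4 + g + g*x (t(x, g) = -4 + (x*g + g) = -4 + (g*x + g) = -4 + (g + g*x) = -4 + g + g*x)
I(B) = -12 - 3*B (I(B) = (-4 - 3 - 3*B) + (-6 + 4/4) = (-7 - 3*B) + (-6 + 4*(1/4)) = (-7 - 3*B) + (-6 + 1) = (-7 - 3*B) - 5 = -12 - 3*B)
(32 - 157)*I(13) = (32 - 157)*(-12 - 3*13) = -125*(-12 - 39) = -125*(-51) = 6375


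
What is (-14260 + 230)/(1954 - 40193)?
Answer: 14030/38239 ≈ 0.36690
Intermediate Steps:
(-14260 + 230)/(1954 - 40193) = -14030/(-38239) = -14030*(-1/38239) = 14030/38239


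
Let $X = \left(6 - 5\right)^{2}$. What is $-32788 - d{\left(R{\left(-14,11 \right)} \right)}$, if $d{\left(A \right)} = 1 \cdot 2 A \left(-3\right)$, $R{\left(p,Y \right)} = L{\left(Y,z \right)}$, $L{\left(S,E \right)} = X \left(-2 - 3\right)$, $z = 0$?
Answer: $-32818$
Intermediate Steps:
$X = 1$ ($X = 1^{2} = 1$)
$L{\left(S,E \right)} = -5$ ($L{\left(S,E \right)} = 1 \left(-2 - 3\right) = 1 \left(-5\right) = -5$)
$R{\left(p,Y \right)} = -5$
$d{\left(A \right)} = - 6 A$ ($d{\left(A \right)} = 2 \left(- 3 A\right) = - 6 A$)
$-32788 - d{\left(R{\left(-14,11 \right)} \right)} = -32788 - \left(-6\right) \left(-5\right) = -32788 - 30 = -32818$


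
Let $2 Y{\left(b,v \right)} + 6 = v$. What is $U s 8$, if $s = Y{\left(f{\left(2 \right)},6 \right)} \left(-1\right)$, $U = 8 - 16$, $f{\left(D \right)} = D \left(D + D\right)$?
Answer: $0$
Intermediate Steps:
$f{\left(D \right)} = 2 D^{2}$ ($f{\left(D \right)} = D 2 D = 2 D^{2}$)
$Y{\left(b,v \right)} = -3 + \frac{v}{2}$
$U = -8$ ($U = 8 - 16 = -8$)
$s = 0$ ($s = \left(-3 + \frac{1}{2} \cdot 6\right) \left(-1\right) = \left(-3 + 3\right) \left(-1\right) = 0 \left(-1\right) = 0$)
$U s 8 = \left(-8\right) 0 \cdot 8 = 0 \cdot 8 = 0$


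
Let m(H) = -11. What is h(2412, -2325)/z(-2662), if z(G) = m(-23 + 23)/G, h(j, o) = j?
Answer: 583704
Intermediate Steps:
z(G) = -11/G
h(2412, -2325)/z(-2662) = 2412/((-11/(-2662))) = 2412/((-11*(-1/2662))) = 2412/(1/242) = 2412*242 = 583704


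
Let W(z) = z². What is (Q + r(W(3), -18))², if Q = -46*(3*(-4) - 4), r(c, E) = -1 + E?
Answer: 514089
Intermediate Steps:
Q = 736 (Q = -46*(-12 - 4) = -46*(-16) = 736)
(Q + r(W(3), -18))² = (736 + (-1 - 18))² = (736 - 19)² = 717² = 514089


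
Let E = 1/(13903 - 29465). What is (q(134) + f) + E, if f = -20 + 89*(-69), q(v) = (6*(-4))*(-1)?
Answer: -95503995/15562 ≈ -6137.0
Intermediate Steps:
q(v) = 24 (q(v) = -24*(-1) = 24)
f = -6161 (f = -20 - 6141 = -6161)
E = -1/15562 (E = 1/(-15562) = -1/15562 ≈ -6.4259e-5)
(q(134) + f) + E = (24 - 6161) - 1/15562 = -6137 - 1/15562 = -95503995/15562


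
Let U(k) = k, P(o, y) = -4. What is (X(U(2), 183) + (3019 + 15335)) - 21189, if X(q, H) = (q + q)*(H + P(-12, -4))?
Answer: -2119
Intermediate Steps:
X(q, H) = 2*q*(-4 + H) (X(q, H) = (q + q)*(H - 4) = (2*q)*(-4 + H) = 2*q*(-4 + H))
(X(U(2), 183) + (3019 + 15335)) - 21189 = (2*2*(-4 + 183) + (3019 + 15335)) - 21189 = (2*2*179 + 18354) - 21189 = (716 + 18354) - 21189 = 19070 - 21189 = -2119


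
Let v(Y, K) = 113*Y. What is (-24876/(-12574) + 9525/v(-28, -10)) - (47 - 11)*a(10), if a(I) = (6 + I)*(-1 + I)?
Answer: -103141010355/19892068 ≈ -5185.0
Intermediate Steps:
a(I) = (-1 + I)*(6 + I)
(-24876/(-12574) + 9525/v(-28, -10)) - (47 - 11)*a(10) = (-24876/(-12574) + 9525/((113*(-28)))) - (47 - 11)*(-6 + 10² + 5*10) = (-24876*(-1/12574) + 9525/(-3164)) - 36*(-6 + 100 + 50) = (12438/6287 + 9525*(-1/3164)) - 36*144 = (12438/6287 - 9525/3164) - 1*5184 = -20529843/19892068 - 5184 = -103141010355/19892068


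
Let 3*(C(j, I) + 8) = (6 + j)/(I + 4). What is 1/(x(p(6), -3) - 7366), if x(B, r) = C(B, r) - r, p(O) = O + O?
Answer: -1/7365 ≈ -0.00013578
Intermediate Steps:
C(j, I) = -8 + (6 + j)/(3*(4 + I)) (C(j, I) = -8 + ((6 + j)/(I + 4))/3 = -8 + ((6 + j)/(4 + I))/3 = -8 + (6 + j)/(3*(4 + I)))
p(O) = 2*O
x(B, r) = -r + (-90 + B - 24*r)/(3*(4 + r)) (x(B, r) = (-90 + B - 24*r)/(3*(4 + r)) - r = -r + (-90 + B - 24*r)/(3*(4 + r)))
1/(x(p(6), -3) - 7366) = 1/((-30 - 1*(-3)² - 12*(-3) + (2*6)/3)/(4 - 3) - 7366) = 1/((-30 - 1*9 + 36 + (⅓)*12)/1 - 7366) = 1/(1*(-30 - 9 + 36 + 4) - 7366) = 1/(1*1 - 7366) = 1/(1 - 7366) = 1/(-7365) = -1/7365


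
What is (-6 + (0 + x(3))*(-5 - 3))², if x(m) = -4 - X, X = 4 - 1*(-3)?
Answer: 6724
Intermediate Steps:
X = 7 (X = 4 + 3 = 7)
x(m) = -11 (x(m) = -4 - 1*7 = -4 - 7 = -11)
(-6 + (0 + x(3))*(-5 - 3))² = (-6 + (0 - 11)*(-5 - 3))² = (-6 - 11*(-8))² = (-6 + 88)² = 82² = 6724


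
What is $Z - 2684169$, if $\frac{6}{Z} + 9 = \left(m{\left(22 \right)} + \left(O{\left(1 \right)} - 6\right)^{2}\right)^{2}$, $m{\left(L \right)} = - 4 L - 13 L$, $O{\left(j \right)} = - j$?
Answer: $- \frac{141745596549}{52808} \approx -2.6842 \cdot 10^{6}$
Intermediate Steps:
$m{\left(L \right)} = - 17 L$
$Z = \frac{3}{52808}$ ($Z = \frac{6}{-9 + \left(\left(-17\right) 22 + \left(\left(-1\right) 1 - 6\right)^{2}\right)^{2}} = \frac{6}{-9 + \left(-374 + \left(-1 - 6\right)^{2}\right)^{2}} = \frac{6}{-9 + \left(-374 + \left(-7\right)^{2}\right)^{2}} = \frac{6}{-9 + \left(-374 + 49\right)^{2}} = \frac{6}{-9 + \left(-325\right)^{2}} = \frac{6}{-9 + 105625} = \frac{6}{105616} = 6 \cdot \frac{1}{105616} = \frac{3}{52808} \approx 5.681 \cdot 10^{-5}$)
$Z - 2684169 = \frac{3}{52808} - 2684169 = - \frac{141745596549}{52808}$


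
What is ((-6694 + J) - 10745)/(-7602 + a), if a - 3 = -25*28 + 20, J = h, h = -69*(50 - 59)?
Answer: 16818/8279 ≈ 2.0314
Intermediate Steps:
h = 621 (h = -69*(-9) = 621)
J = 621
a = -677 (a = 3 + (-25*28 + 20) = 3 + (-700 + 20) = 3 - 680 = -677)
((-6694 + J) - 10745)/(-7602 + a) = ((-6694 + 621) - 10745)/(-7602 - 677) = (-6073 - 10745)/(-8279) = -16818*(-1/8279) = 16818/8279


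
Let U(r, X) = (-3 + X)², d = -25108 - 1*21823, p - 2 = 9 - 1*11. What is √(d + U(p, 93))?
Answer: I*√38831 ≈ 197.06*I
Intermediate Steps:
p = 0 (p = 2 + (9 - 1*11) = 2 + (9 - 11) = 2 - 2 = 0)
d = -46931 (d = -25108 - 21823 = -46931)
√(d + U(p, 93)) = √(-46931 + (-3 + 93)²) = √(-46931 + 90²) = √(-46931 + 8100) = √(-38831) = I*√38831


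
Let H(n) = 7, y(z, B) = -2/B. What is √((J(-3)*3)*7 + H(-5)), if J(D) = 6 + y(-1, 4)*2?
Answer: 4*√7 ≈ 10.583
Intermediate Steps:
J(D) = 5 (J(D) = 6 - 2/4*2 = 6 - 2*¼*2 = 6 - ½*2 = 6 - 1 = 5)
√((J(-3)*3)*7 + H(-5)) = √((5*3)*7 + 7) = √(15*7 + 7) = √(105 + 7) = √112 = 4*√7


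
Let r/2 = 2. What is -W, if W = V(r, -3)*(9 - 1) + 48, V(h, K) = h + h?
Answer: -112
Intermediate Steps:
r = 4 (r = 2*2 = 4)
V(h, K) = 2*h
W = 112 (W = (2*4)*(9 - 1) + 48 = 8*8 + 48 = 64 + 48 = 112)
-W = -1*112 = -112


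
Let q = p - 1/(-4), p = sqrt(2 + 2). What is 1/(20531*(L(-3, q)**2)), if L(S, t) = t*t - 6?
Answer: 256/4619475 ≈ 5.5418e-5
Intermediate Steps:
p = 2 (p = sqrt(4) = 2)
q = 9/4 (q = 2 - 1/(-4) = 2 - 1*(-1/4) = 2 + 1/4 = 9/4 ≈ 2.2500)
L(S, t) = -6 + t**2 (L(S, t) = t**2 - 6 = -6 + t**2)
1/(20531*(L(-3, q)**2)) = 1/(20531*((-6 + (9/4)**2)**2)) = 1/(20531*((-6 + 81/16)**2)) = 1/(20531*((-15/16)**2)) = 1/(20531*(225/256)) = (1/20531)*(256/225) = 256/4619475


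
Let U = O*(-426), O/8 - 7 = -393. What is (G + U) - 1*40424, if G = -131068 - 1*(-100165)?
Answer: 1244161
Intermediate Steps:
O = -3088 (O = 56 + 8*(-393) = 56 - 3144 = -3088)
G = -30903 (G = -131068 + 100165 = -30903)
U = 1315488 (U = -3088*(-426) = 1315488)
(G + U) - 1*40424 = (-30903 + 1315488) - 1*40424 = 1284585 - 40424 = 1244161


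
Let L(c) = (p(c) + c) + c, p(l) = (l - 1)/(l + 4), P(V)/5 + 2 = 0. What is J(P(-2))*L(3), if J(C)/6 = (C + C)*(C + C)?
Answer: 105600/7 ≈ 15086.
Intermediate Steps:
P(V) = -10 (P(V) = -10 + 5*0 = -10 + 0 = -10)
p(l) = (-1 + l)/(4 + l)
L(c) = 2*c + (-1 + c)/(4 + c) (L(c) = ((-1 + c)/(4 + c) + c) + c = (c + (-1 + c)/(4 + c)) + c = 2*c + (-1 + c)/(4 + c))
J(C) = 24*C² (J(C) = 6*((C + C)*(C + C)) = 6*((2*C)*(2*C)) = 6*(4*C²) = 24*C²)
J(P(-2))*L(3) = (24*(-10)²)*((-1 + 3 + 2*3*(4 + 3))/(4 + 3)) = (24*100)*((-1 + 3 + 2*3*7)/7) = 2400*((-1 + 3 + 42)/7) = 2400*((⅐)*44) = 2400*(44/7) = 105600/7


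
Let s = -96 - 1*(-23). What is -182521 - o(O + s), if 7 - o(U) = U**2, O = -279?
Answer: -58624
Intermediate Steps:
s = -73 (s = -96 + 23 = -73)
o(U) = 7 - U**2
-182521 - o(O + s) = -182521 - (7 - (-279 - 73)**2) = -182521 - (7 - 1*(-352)**2) = -182521 - (7 - 1*123904) = -182521 - (7 - 123904) = -182521 - 1*(-123897) = -182521 + 123897 = -58624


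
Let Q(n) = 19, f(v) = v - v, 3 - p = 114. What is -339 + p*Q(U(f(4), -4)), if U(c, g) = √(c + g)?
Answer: -2448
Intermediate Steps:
p = -111 (p = 3 - 1*114 = 3 - 114 = -111)
f(v) = 0
-339 + p*Q(U(f(4), -4)) = -339 - 111*19 = -339 - 2109 = -2448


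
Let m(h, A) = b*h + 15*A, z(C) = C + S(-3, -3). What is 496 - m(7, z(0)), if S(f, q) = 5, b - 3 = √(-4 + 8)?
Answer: 386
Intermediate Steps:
b = 5 (b = 3 + √(-4 + 8) = 3 + √4 = 3 + 2 = 5)
z(C) = 5 + C (z(C) = C + 5 = 5 + C)
m(h, A) = 5*h + 15*A
496 - m(7, z(0)) = 496 - (5*7 + 15*(5 + 0)) = 496 - (35 + 15*5) = 496 - (35 + 75) = 496 - 1*110 = 496 - 110 = 386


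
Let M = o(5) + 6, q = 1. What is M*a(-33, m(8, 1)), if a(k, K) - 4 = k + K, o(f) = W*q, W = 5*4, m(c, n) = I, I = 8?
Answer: -546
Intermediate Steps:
m(c, n) = 8
W = 20
o(f) = 20 (o(f) = 20*1 = 20)
a(k, K) = 4 + K + k (a(k, K) = 4 + (k + K) = 4 + (K + k) = 4 + K + k)
M = 26 (M = 20 + 6 = 26)
M*a(-33, m(8, 1)) = 26*(4 + 8 - 33) = 26*(-21) = -546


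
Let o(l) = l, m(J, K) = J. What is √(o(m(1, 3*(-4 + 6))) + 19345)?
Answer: √19346 ≈ 139.09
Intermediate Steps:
√(o(m(1, 3*(-4 + 6))) + 19345) = √(1 + 19345) = √19346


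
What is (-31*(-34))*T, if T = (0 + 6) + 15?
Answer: 22134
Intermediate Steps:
T = 21 (T = 6 + 15 = 21)
(-31*(-34))*T = -31*(-34)*21 = 1054*21 = 22134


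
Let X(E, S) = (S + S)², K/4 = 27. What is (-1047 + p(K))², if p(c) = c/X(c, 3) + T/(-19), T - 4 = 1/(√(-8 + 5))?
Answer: (59520 - I*√3)²/3249 ≈ 1.0904e+6 - 63.461*I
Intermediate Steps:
K = 108 (K = 4*27 = 108)
X(E, S) = 4*S² (X(E, S) = (2*S)² = 4*S²)
T = 4 - I*√3/3 (T = 4 + 1/(√(-8 + 5)) = 4 + 1/(√(-3)) = 4 + 1/(I*√3) = 4 - I*√3/3 ≈ 4.0 - 0.57735*I)
p(c) = -4/19 + c/36 + I*√3/57 (p(c) = c/((4*3²)) + (4 - I*√3/3)/(-19) = c/((4*9)) + (4 - I*√3/3)*(-1/19) = c/36 + (-4/19 + I*√3/57) = -4/19 + c/36 + I*√3/57)
(-1047 + p(K))² = (-1047 + (-4/19 + (1/36)*108 + I*√3/57))² = (-1047 + (-4/19 + 3 + I*√3/57))² = (-1047 + (53/19 + I*√3/57))² = (-19840/19 + I*√3/57)²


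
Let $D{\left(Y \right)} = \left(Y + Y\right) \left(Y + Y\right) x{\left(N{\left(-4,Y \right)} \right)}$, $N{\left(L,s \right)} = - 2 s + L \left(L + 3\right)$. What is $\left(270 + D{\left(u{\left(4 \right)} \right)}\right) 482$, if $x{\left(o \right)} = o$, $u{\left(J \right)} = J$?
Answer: $6748$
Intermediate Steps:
$N{\left(L,s \right)} = - 2 s + L \left(3 + L\right)$
$D{\left(Y \right)} = 4 Y^{2} \left(4 - 2 Y\right)$ ($D{\left(Y \right)} = \left(Y + Y\right) \left(Y + Y\right) \left(\left(-4\right)^{2} - 2 Y + 3 \left(-4\right)\right) = 2 Y 2 Y \left(16 - 2 Y - 12\right) = 4 Y^{2} \left(4 - 2 Y\right)$)
$\left(270 + D{\left(u{\left(4 \right)} \right)}\right) 482 = \left(270 + 8 \cdot 4^{2} \left(2 - 4\right)\right) 482 = \left(270 + 8 \cdot 16 \left(2 - 4\right)\right) 482 = \left(270 + 8 \cdot 16 \left(-2\right)\right) 482 = \left(270 - 256\right) 482 = 14 \cdot 482 = 6748$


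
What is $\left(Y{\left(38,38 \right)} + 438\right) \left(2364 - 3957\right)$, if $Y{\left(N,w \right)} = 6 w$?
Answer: $-1060938$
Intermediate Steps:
$\left(Y{\left(38,38 \right)} + 438\right) \left(2364 - 3957\right) = \left(6 \cdot 38 + 438\right) \left(2364 - 3957\right) = \left(228 + 438\right) \left(-1593\right) = 666 \left(-1593\right) = -1060938$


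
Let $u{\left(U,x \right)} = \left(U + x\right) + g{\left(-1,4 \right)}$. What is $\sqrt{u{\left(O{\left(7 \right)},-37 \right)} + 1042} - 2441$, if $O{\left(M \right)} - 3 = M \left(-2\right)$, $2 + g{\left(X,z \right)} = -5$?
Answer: $-2441 + \sqrt{987} \approx -2409.6$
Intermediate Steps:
$g{\left(X,z \right)} = -7$ ($g{\left(X,z \right)} = -2 - 5 = -7$)
$O{\left(M \right)} = 3 - 2 M$ ($O{\left(M \right)} = 3 + M \left(-2\right) = 3 - 2 M$)
$u{\left(U,x \right)} = -7 + U + x$ ($u{\left(U,x \right)} = \left(U + x\right) - 7 = -7 + U + x$)
$\sqrt{u{\left(O{\left(7 \right)},-37 \right)} + 1042} - 2441 = \sqrt{\left(-7 + \left(3 - 14\right) - 37\right) + 1042} - 2441 = \sqrt{\left(-7 - 11 - 37\right) + 1042} - 2441 = \sqrt{-55 + 1042} - 2441 = \sqrt{987} - 2441 = -2441 + \sqrt{987}$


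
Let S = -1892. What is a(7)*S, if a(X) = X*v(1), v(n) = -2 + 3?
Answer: -13244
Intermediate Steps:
v(n) = 1
a(X) = X (a(X) = X*1 = X)
a(7)*S = 7*(-1892) = -13244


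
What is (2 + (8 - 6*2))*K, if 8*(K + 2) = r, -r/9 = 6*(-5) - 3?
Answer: -281/4 ≈ -70.250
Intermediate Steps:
r = 297 (r = -9*(6*(-5) - 3) = -9*(-30 - 3) = -9*(-33) = 297)
K = 281/8 (K = -2 + (⅛)*297 = -2 + 297/8 = 281/8 ≈ 35.125)
(2 + (8 - 6*2))*K = (2 + (8 - 6*2))*(281/8) = (2 + (8 - 1*12))*(281/8) = (2 + (8 - 12))*(281/8) = (2 - 4)*(281/8) = -2*281/8 = -281/4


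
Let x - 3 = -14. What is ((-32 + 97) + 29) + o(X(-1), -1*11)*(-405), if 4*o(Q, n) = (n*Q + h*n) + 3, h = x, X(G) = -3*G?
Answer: -36479/4 ≈ -9119.8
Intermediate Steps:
x = -11 (x = 3 - 14 = -11)
h = -11
o(Q, n) = ¾ - 11*n/4 + Q*n/4 (o(Q, n) = ((n*Q - 11*n) + 3)/4 = ((Q*n - 11*n) + 3)/4 = ((-11*n + Q*n) + 3)/4 = (3 - 11*n + Q*n)/4 = ¾ - 11*n/4 + Q*n/4)
((-32 + 97) + 29) + o(X(-1), -1*11)*(-405) = ((-32 + 97) + 29) + (¾ - (-11)*11/4 + (-3*(-1))*(-1*11)/4)*(-405) = (65 + 29) + (¾ - 11/4*(-11) + (¼)*3*(-11))*(-405) = 94 + (¾ + 121/4 - 33/4)*(-405) = 94 + (91/4)*(-405) = 94 - 36855/4 = -36479/4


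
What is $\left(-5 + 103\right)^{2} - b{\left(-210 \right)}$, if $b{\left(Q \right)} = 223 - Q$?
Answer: $9171$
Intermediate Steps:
$\left(-5 + 103\right)^{2} - b{\left(-210 \right)} = \left(-5 + 103\right)^{2} - \left(223 - -210\right) = 98^{2} - \left(223 + 210\right) = 9604 - 433 = 9171$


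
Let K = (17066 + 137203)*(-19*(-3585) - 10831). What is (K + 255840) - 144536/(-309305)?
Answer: 2733452389445516/309305 ≈ 8.8374e+9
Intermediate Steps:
K = 8837145396 (K = 154269*(68115 - 10831) = 154269*57284 = 8837145396)
(K + 255840) - 144536/(-309305) = (8837145396 + 255840) - 144536/(-309305) = 8837401236 - 144536*(-1/309305) = 8837401236 + 144536/309305 = 2733452389445516/309305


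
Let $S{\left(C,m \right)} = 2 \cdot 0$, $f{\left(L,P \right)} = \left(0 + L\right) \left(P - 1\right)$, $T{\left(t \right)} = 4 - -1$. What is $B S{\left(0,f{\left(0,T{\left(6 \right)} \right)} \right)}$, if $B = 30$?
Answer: $0$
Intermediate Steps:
$T{\left(t \right)} = 5$ ($T{\left(t \right)} = 4 + 1 = 5$)
$f{\left(L,P \right)} = L \left(-1 + P\right)$
$S{\left(C,m \right)} = 0$
$B S{\left(0,f{\left(0,T{\left(6 \right)} \right)} \right)} = 30 \cdot 0 = 0$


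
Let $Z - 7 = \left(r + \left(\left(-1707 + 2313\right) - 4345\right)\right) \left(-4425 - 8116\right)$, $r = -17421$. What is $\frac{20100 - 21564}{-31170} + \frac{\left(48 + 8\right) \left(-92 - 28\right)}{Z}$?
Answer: $\frac{64714775948}{1378584510565} \approx 0.046943$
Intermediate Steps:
$Z = 265367567$ ($Z = 7 + \left(-17421 + \left(\left(-1707 + 2313\right) - 4345\right)\right) \left(-4425 - 8116\right) = 7 + \left(-17421 + \left(606 - 4345\right)\right) \left(-12541\right) = 7 + \left(-17421 - 3739\right) \left(-12541\right) = 7 - -265367560 = 7 + 265367560 = 265367567$)
$\frac{20100 - 21564}{-31170} + \frac{\left(48 + 8\right) \left(-92 - 28\right)}{Z} = \frac{20100 - 21564}{-31170} + \frac{\left(48 + 8\right) \left(-92 - 28\right)}{265367567} = \left(-1464\right) \left(- \frac{1}{31170}\right) + 56 \left(-120\right) \frac{1}{265367567} = \frac{244}{5195} - \frac{6720}{265367567} = \frac{64714775948}{1378584510565}$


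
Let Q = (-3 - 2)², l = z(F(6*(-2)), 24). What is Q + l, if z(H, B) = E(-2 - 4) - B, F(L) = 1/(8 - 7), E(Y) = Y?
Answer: -5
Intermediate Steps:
F(L) = 1 (F(L) = 1/1 = 1)
z(H, B) = -6 - B (z(H, B) = (-2 - 4) - B = -6 - B)
l = -30 (l = -6 - 1*24 = -6 - 24 = -30)
Q = 25 (Q = (-5)² = 25)
Q + l = 25 - 30 = -5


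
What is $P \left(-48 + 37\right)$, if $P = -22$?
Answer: $242$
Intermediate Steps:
$P \left(-48 + 37\right) = - 22 \left(-48 + 37\right) = \left(-22\right) \left(-11\right) = 242$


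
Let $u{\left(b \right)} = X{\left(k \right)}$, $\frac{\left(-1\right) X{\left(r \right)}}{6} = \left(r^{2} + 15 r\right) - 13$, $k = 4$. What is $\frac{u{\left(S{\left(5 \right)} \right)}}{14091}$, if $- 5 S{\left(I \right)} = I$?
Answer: $- \frac{18}{671} \approx -0.026826$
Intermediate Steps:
$S{\left(I \right)} = - \frac{I}{5}$
$X{\left(r \right)} = 78 - 90 r - 6 r^{2}$ ($X{\left(r \right)} = - 6 \left(\left(r^{2} + 15 r\right) - 13\right) = - 6 \left(-13 + r^{2} + 15 r\right) = 78 - 90 r - 6 r^{2}$)
$u{\left(b \right)} = -378$ ($u{\left(b \right)} = 78 - 360 - 6 \cdot 4^{2} = 78 - 360 - 96 = -378$)
$\frac{u{\left(S{\left(5 \right)} \right)}}{14091} = - \frac{378}{14091} = \left(-378\right) \frac{1}{14091} = - \frac{18}{671}$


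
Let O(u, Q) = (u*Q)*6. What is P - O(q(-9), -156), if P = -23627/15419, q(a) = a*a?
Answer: 1168983277/15419 ≈ 75815.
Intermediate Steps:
q(a) = a**2
O(u, Q) = 6*Q*u (O(u, Q) = (Q*u)*6 = 6*Q*u)
P = -23627/15419 (P = -23627*1/15419 = -23627/15419 ≈ -1.5323)
P - O(q(-9), -156) = -23627/15419 - 6*(-156)*(-9)**2 = -23627/15419 - 6*(-156)*81 = -23627/15419 - 1*(-75816) = -23627/15419 + 75816 = 1168983277/15419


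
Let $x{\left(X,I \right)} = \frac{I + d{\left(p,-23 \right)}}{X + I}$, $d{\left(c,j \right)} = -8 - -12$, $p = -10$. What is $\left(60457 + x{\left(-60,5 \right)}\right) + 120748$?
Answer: $\frac{9966266}{55} \approx 1.812 \cdot 10^{5}$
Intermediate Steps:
$d{\left(c,j \right)} = 4$ ($d{\left(c,j \right)} = -8 + 12 = 4$)
$x{\left(X,I \right)} = \frac{4 + I}{I + X}$ ($x{\left(X,I \right)} = \frac{I + 4}{X + I} = \frac{4 + I}{I + X}$)
$\left(60457 + x{\left(-60,5 \right)}\right) + 120748 = \left(60457 + \frac{4 + 5}{5 - 60}\right) + 120748 = \left(60457 + \frac{1}{-55} \cdot 9\right) + 120748 = \left(60457 - \frac{9}{55}\right) + 120748 = \frac{3325126}{55} + 120748 = \frac{9966266}{55}$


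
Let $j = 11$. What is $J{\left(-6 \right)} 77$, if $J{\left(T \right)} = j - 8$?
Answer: $231$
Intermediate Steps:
$J{\left(T \right)} = 3$ ($J{\left(T \right)} = 11 - 8 = 3$)
$J{\left(-6 \right)} 77 = 3 \cdot 77 = 231$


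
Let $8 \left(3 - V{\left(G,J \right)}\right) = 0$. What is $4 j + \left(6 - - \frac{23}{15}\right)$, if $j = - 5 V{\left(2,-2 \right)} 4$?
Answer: $- \frac{3487}{15} \approx -232.47$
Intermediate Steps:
$V{\left(G,J \right)} = 3$ ($V{\left(G,J \right)} = 3 - 0 = 3 + 0 = 3$)
$j = -60$ ($j = \left(-5\right) 3 \cdot 4 = \left(-15\right) 4 = -60$)
$4 j + \left(6 - - \frac{23}{15}\right) = 4 \left(-60\right) + \left(6 - - \frac{23}{15}\right) = -240 + \left(6 - \left(-23\right) \frac{1}{15}\right) = -240 + \left(6 - - \frac{23}{15}\right) = -240 + \left(6 + \frac{23}{15}\right) = -240 + \frac{113}{15} = - \frac{3487}{15}$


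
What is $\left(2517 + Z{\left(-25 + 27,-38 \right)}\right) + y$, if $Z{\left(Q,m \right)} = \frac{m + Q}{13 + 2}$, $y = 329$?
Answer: $\frac{14218}{5} \approx 2843.6$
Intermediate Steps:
$Z{\left(Q,m \right)} = \frac{Q}{15} + \frac{m}{15}$ ($Z{\left(Q,m \right)} = \frac{Q + m}{15} = \left(Q + m\right) \frac{1}{15} = \frac{Q}{15} + \frac{m}{15}$)
$\left(2517 + Z{\left(-25 + 27,-38 \right)}\right) + y = \left(2517 + \left(\frac{-25 + 27}{15} + \frac{1}{15} \left(-38\right)\right)\right) + 329 = \left(2517 + \left(\frac{1}{15} \cdot 2 - \frac{38}{15}\right)\right) + 329 = \left(2517 + \left(\frac{2}{15} - \frac{38}{15}\right)\right) + 329 = \left(2517 - \frac{12}{5}\right) + 329 = \frac{12573}{5} + 329 = \frac{14218}{5}$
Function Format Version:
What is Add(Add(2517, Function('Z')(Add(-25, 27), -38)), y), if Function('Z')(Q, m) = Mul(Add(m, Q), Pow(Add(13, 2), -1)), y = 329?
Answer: Rational(14218, 5) ≈ 2843.6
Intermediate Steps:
Function('Z')(Q, m) = Add(Mul(Rational(1, 15), Q), Mul(Rational(1, 15), m)) (Function('Z')(Q, m) = Mul(Add(Q, m), Pow(15, -1)) = Mul(Add(Q, m), Rational(1, 15)) = Add(Mul(Rational(1, 15), Q), Mul(Rational(1, 15), m)))
Add(Add(2517, Function('Z')(Add(-25, 27), -38)), y) = Add(Add(2517, Add(Mul(Rational(1, 15), Add(-25, 27)), Mul(Rational(1, 15), -38))), 329) = Add(Add(2517, Add(Mul(Rational(1, 15), 2), Rational(-38, 15))), 329) = Add(Add(2517, Add(Rational(2, 15), Rational(-38, 15))), 329) = Add(Add(2517, Rational(-12, 5)), 329) = Add(Rational(12573, 5), 329) = Rational(14218, 5)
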